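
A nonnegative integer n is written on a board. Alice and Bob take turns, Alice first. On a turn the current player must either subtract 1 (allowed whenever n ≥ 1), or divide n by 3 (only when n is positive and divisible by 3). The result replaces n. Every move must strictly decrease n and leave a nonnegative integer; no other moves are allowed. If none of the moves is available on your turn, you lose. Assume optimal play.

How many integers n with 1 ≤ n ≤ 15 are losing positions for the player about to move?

7

Label each position W (a win for the player to move) or L (a loss). A position with no legal move is L; any other position is W exactly when some move reaches an L, and L when every move reaches a W.
n=0: no move → L
n=1: W (go to 0, an L position)
n=2: L (sole option 1(W) is W)
n=3: W (go to 2, an L position)
n=4: L (sole option 3(W) is W)
n=5: W (go to 4, an L position)
n=6: W (go to 2, an L position)
n=7: L (sole option 6(W) is W)
n=8: W (go to 7, an L position)
n=9: L (options 3(W), 8(W) are all W)
n=10: W (go to 9, an L position)
n=11: L (sole option 10(W) is W)
n=12: W (go to 4, an L position)
n=13: L (sole option 12(W) is W)
n=14: W (go to 13, an L position)
n=15: L (options 5(W), 14(W) are all W)
L entries with 1 ≤ n ≤ 15 (n=0 is outside the asked range and is not counted): n = 2, 4, 7, 9, 11, 13, 15; that makes 7.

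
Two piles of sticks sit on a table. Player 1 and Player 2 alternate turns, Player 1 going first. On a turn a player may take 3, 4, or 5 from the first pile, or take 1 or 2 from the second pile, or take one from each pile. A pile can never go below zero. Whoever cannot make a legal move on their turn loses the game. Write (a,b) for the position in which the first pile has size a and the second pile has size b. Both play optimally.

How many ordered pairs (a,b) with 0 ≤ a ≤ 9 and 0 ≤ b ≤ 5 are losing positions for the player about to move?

18

Classify positions by backward induction: terminal positions (no move available) are L. From any other position, the mover wins iff some move reaches an L.
Every move lowers a or b (never raises either), so fill the grid row by row in increasing a, and left to right within a row: each cell's successors are then already labelled.
      b=0  b=1  b=2  b=3  b=4  b=5
a=0:    L    W    W    L    W    W
a=1:    L    W    W    L    W    W
a=2:    L    W    W    L    W    W
a=3:    W    W    L    W    W    L
a=4:    W    L    W    W    L    W
a=5:    W    L    W    W    L    W
a=6:    W    L    W    W    L    W
a=7:    W    W    W    W    W    W
a=8:    L    W    W    L    W    W
a=9:    L    W    W    L    W    W
Cells with no legal move (terminal, hence L): (0,0), (1,0), (2,0).
The remaining L cells, each justified by listing all of its moves:
(0,3): moves to (0,2)(W), (0,1)(W); every one is W ⇒ L
(1,3): moves to (1,2)(W), (1,1)(W), (0,2)(W); every one is W ⇒ L
(2,3): moves to (2,2)(W), (2,1)(W), (1,2)(W); every one is W ⇒ L
(3,2): moves to (0,2)(W), (3,1)(W), (3,0)(W), (2,1)(W); every one is W ⇒ L
(3,5): moves to (0,5)(W), (3,4)(W), (3,3)(W), (2,4)(W); every one is W ⇒ L
(4,1): moves to (1,1)(W), (0,1)(W), (4,0)(W), (3,0)(W); every one is W ⇒ L
(4,4): moves to (1,4)(W), (0,4)(W), (4,3)(W), (4,2)(W), (3,3)(W); every one is W ⇒ L
(5,1): moves to (2,1)(W), (1,1)(W), (0,1)(W), (5,0)(W), (4,0)(W); every one is W ⇒ L
(5,4): moves to (2,4)(W), (1,4)(W), (0,4)(W), (5,3)(W), (5,2)(W), (4,3)(W); every one is W ⇒ L
(6,1): moves to (3,1)(W), (2,1)(W), (1,1)(W), (6,0)(W), (5,0)(W); every one is W ⇒ L
(6,4): moves to (3,4)(W), (2,4)(W), (1,4)(W), (6,3)(W), (6,2)(W), (5,3)(W); every one is W ⇒ L
(8,0): moves to (5,0)(W), (4,0)(W), (3,0)(W); every one is W ⇒ L
(8,3): moves to (5,3)(W), (4,3)(W), (3,3)(W), (8,2)(W), (8,1)(W), (7,2)(W); every one is W ⇒ L
(9,0): moves to (6,0)(W), (5,0)(W), (4,0)(W); every one is W ⇒ L
(9,3): moves to (6,3)(W), (5,3)(W), (4,3)(W), (9,2)(W), (9,1)(W), (8,2)(W); every one is W ⇒ L
Every other cell has at least one move into one of the L cells above, so it is W.
L cells per row: a=0: 2, a=1: 2, a=2: 2, a=3: 2, a=4: 2, a=5: 2, a=6: 2, a=7: 0, a=8: 2, a=9: 2; total 18.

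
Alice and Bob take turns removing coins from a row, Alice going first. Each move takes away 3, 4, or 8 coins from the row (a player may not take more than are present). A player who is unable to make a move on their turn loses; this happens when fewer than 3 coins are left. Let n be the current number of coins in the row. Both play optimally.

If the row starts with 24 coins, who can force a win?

Build the W/L table. Terminal = L. A non-terminal position is W if it has a move to some L; otherwise it is L.
n=0: no move → L
n=1: no move → L
n=2: no move → L
n=3: W (go to 0, an L position)
n=4: W (go to 1, an L position)
n=5: W (go to 2, an L position)
n=6: W (go to 2, an L position)
n=7: L (options 4(W), 3(W) are all W)
n=8: W (go to 0, an L position)
n=9: W (go to 1, an L position)
n=10: W (go to 7, an L position)
n=11: W (go to 7, an L position)
n=12: L (options 9(W), 8(W), 4(W) are all W)
n=13: L (options 10(W), 9(W), 5(W) are all W)
n=14: L (options 11(W), 10(W), 6(W) are all W)
n=15: W (go to 12, an L position)
n=16: W (go to 13, an L position)
n=17: W (go to 14, an L position)
n=18: W (go to 14, an L position)
n=19: L (options 16(W), 15(W), 11(W) are all W)
n=20: W (go to 12, an L position)
n=21: W (go to 13, an L position)
n=22: W (go to 19, an L position)
n=23: W (go to 19, an L position)
n=24: L (options 21(W), 20(W), 16(W) are all W)
The starting position 24 is L: whatever Alice does, the opponent receives a W position.

Bob wins.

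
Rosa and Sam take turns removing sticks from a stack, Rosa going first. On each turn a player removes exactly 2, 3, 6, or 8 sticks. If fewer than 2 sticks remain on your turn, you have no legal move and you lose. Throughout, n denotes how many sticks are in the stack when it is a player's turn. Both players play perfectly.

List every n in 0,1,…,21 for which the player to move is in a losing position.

Positions with no move are L. A position that does have a move is losing for the player to move precisely when every available move leads to a winning position for the opponent. Fill in the labels:
n=0: no move → L
n=1: no move → L
n=2: can move to 0, which is L ⇒ W
n=3: can move to 1, which is L ⇒ W
n=4: can move to 1, which is L ⇒ W
n=5: moves to 3(W), 2(W); every one is W ⇒ L
n=6: can move to 0, which is L ⇒ W
n=7: can move to 5, which is L ⇒ W
n=8: can move to 5, which is L ⇒ W
n=9: can move to 1, which is L ⇒ W
n=10: moves to 8(W), 7(W), 4(W), 2(W); every one is W ⇒ L
n=11: can move to 5, which is L ⇒ W
n=12: can move to 10, which is L ⇒ W
n=13: can move to 10, which is L ⇒ W
n=14: moves to 12(W), 11(W), 8(W), 6(W); every one is W ⇒ L
n=15: moves to 13(W), 12(W), 9(W), 7(W); every one is W ⇒ L
n=16: can move to 14, which is L ⇒ W
n=17: can move to 15, which is L ⇒ W
n=18: can move to 15, which is L ⇒ W
n=19: moves to 17(W), 16(W), 13(W), 11(W); every one is W ⇒ L
n=20: can move to 14, which is L ⇒ W
n=21: can move to 19, which is L ⇒ W
Reading off the rows marked L gives the requested list; there are 7 such values of n.

0, 1, 5, 10, 14, 15, 19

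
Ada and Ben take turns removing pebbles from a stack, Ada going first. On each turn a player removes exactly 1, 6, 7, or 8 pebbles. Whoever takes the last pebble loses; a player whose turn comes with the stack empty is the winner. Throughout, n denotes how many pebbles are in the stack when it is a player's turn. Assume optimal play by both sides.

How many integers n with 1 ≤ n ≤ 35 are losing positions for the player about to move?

9

Build the W/L table. Terminal = W. A non-terminal position is W if it has a move to some L; otherwise it is L.
n=0: no move; the opponent has just taken the last pebble and therefore loses → W
n=1: →0(W) only, which is W, so L
n=2: →1(L), so W
n=3: →2(W) only, which is W, so L
n=4: →3(L), so W
n=5: →4(W) only, which is W, so L
n=6: →5(L), so W
n=7: →1(L), so W
n=8: →1(L), so W
n=9: →3(L), so W
n=10: →3(L), so W
n=11: →5(L), so W
n=12: →5(L), so W
n=13: →5(L), so W
n=14: →13(W), 8(W), 7(W), 6(W) — all W, so L
n=15: →14(L), so W
n=16: →15(W), 10(W), 9(W), 8(W) — all W, so L
n=17: →16(L), so W
n=18: →17(W), 12(W), 11(W), 10(W) — all W, so L
n=19: →18(L), so W
n=20: →14(L), so W
n=21: →14(L), so W
n=22: →16(L), so W
n=23: →16(L), so W
n=24: →18(L), so W
n=25: →18(L), so W
n=26: →18(L), so W
n=27: →26(W), 21(W), 20(W), 19(W) — all W, so L
n=28: →27(L), so W
n=29: →28(W), 23(W), 22(W), 21(W) — all W, so L
n=30: →29(L), so W
n=31: →30(W), 25(W), 24(W), 23(W) — all W, so L
n=32: →31(L), so W
n=33: →27(L), so W
n=34: →27(L), so W
n=35: →29(L), so W
L entries with 1 ≤ n ≤ 35 (the range starts at n=1): n = 1, 3, 5, 14, 16, 18, 27, 29, 31; that makes 9.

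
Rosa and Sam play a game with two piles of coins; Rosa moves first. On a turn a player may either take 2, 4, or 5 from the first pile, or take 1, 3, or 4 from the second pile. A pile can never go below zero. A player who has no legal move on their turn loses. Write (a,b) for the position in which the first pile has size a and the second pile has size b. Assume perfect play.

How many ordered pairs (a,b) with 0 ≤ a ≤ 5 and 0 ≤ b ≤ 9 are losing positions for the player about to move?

Use the standard recursion: the mover loses at a terminal position; elsewhere, the mover wins exactly when some move hands the opponent an L position.
Every move lowers a or b (never raises either), so fill the grid row by row in increasing a, and left to right within a row: each cell's successors are then already labelled.
      b=0  b=1  b=2  b=3  b=4  b=5  b=6  b=7  b=8  b=9
a=0:    L    W    L    W    W    W    W    L    W    L
a=1:    L    W    L    W    W    W    W    L    W    L
a=2:    W    L    W    L    W    W    W    W    L    W
a=3:    W    L    W    L    W    W    W    W    L    W
a=4:    W    W    W    W    L    W    L    W    W    W
a=5:    W    W    W    W    L    W    L    W    W    W
Cells with no legal move (terminal, hence L): (0,0), (1,0).
The remaining L cells, each justified by listing all of its moves:
(0,2): the only move is to (0,1)(W), a W ⇒ L
(0,7): moves to (0,6)(W), (0,4)(W), (0,3)(W); every one is W ⇒ L
(0,9): moves to (0,8)(W), (0,6)(W), (0,5)(W); every one is W ⇒ L
(1,2): the only move is to (1,1)(W), a W ⇒ L
(1,7): moves to (1,6)(W), (1,4)(W), (1,3)(W); every one is W ⇒ L
(1,9): moves to (1,8)(W), (1,6)(W), (1,5)(W); every one is W ⇒ L
(2,1): moves to (0,1)(W), (2,0)(W); every one is W ⇒ L
(2,3): moves to (0,3)(W), (2,2)(W), (2,0)(W); every one is W ⇒ L
(2,8): moves to (0,8)(W), (2,7)(W), (2,5)(W), (2,4)(W); every one is W ⇒ L
(3,1): moves to (1,1)(W), (3,0)(W); every one is W ⇒ L
(3,3): moves to (1,3)(W), (3,2)(W), (3,0)(W); every one is W ⇒ L
(3,8): moves to (1,8)(W), (3,7)(W), (3,5)(W), (3,4)(W); every one is W ⇒ L
(4,4): moves to (2,4)(W), (0,4)(W), (4,3)(W), (4,1)(W), (4,0)(W); every one is W ⇒ L
(4,6): moves to (2,6)(W), (0,6)(W), (4,5)(W), (4,3)(W), (4,2)(W); every one is W ⇒ L
(5,4): moves to (3,4)(W), (1,4)(W), (0,4)(W), (5,3)(W), (5,1)(W), (5,0)(W); every one is W ⇒ L
(5,6): moves to (3,6)(W), (1,6)(W), (0,6)(W), (5,5)(W), (5,3)(W), (5,2)(W); every one is W ⇒ L
Every other cell has at least one move into one of the L cells above, so it is W.
L cells per row: a=0: 4, a=1: 4, a=2: 3, a=3: 3, a=4: 2, a=5: 2; total 18.

18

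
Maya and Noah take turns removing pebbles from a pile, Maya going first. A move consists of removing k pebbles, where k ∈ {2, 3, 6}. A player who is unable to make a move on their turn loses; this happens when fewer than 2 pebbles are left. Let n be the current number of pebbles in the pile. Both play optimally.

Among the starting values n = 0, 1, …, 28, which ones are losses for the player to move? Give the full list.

Compute win/loss labels from the base case upward. A position with no move is L. Any other position is W if it can reach an L in one move, else L.
n=0: no move → L
n=1: no move → L
n=2: →0(L), so W
n=3: →1(L), so W
n=4: →1(L), so W
n=5: →3(W), 2(W) — all W, so L
n=6: →0(L), so W
n=7: →5(L), so W
n=8: →5(L), so W
n=9: →7(W), 6(W), 3(W) — all W, so L
n=10: →8(W), 7(W), 4(W) — all W, so L
n=11: →9(L), so W
n=12: →10(L), so W
n=13: →10(L), so W
n=14: →12(W), 11(W), 8(W) — all W, so L
n=15: →9(L), so W
n=16: →14(L), so W
n=17: →14(L), so W
n=18: →16(W), 15(W), 12(W) — all W, so L
n=19: →17(W), 16(W), 13(W) — all W, so L
n=20: →18(L), so W
n=21: →19(L), so W
n=22: →19(L), so W
n=23: →21(W), 20(W), 17(W) — all W, so L
n=24: →18(L), so W
n=25: →23(L), so W
n=26: →23(L), so W
n=27: →25(W), 24(W), 21(W) — all W, so L
n=28: →26(W), 25(W), 22(W) — all W, so L
The losing starting values of n are exactly the entries labelled L in this table (11 of them).

0, 1, 5, 9, 10, 14, 18, 19, 23, 27, 28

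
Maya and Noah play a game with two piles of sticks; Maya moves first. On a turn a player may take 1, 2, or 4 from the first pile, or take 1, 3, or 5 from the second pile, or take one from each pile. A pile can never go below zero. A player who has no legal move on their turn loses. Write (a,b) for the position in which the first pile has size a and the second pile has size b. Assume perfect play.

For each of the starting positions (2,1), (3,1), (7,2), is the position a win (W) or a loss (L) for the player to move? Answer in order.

Compute win/loss labels from the base case upward. A position with no move is L. Any other position is W if it can reach an L in one move, else L.
No move ever increases a pile, so every position that can arise here has a ≤ 7 and b ≤ 2; it is enough to label the cells with 0 ≤ a ≤ 7 and 0 ≤ b ≤ 2.
Every move lowers a or b (never raises either), so fill the grid row by row in increasing a, and left to right within a row: each cell's successors are then already labelled.
      b=0  b=1  b=2
a=0:    L    W    L
a=1:    W    W    W
a=2:    W    L    W
a=3:    L    W    W
a=4:    W    W    W
a=5:    W    L    W
a=6:    L    W    W
a=7:    W    W    L
Cells with no legal move (terminal, hence L): (0,0).
The remaining L cells, each justified by listing all of its moves:
(0,2): L (sole option (0,1)(W) is W)
(2,1): L (options (1,1)(W), (0,1)(W), (2,0)(W), (1,0)(W) are all W)
(3,0): L (options (2,0)(W), (1,0)(W) are all W)
(5,1): L (options (4,1)(W), (3,1)(W), (1,1)(W), (5,0)(W), (4,0)(W) are all W)
(6,0): L (options (5,0)(W), (4,0)(W), (2,0)(W) are all W)
(7,2): L (options (6,2)(W), (5,2)(W), (3,2)(W), (7,1)(W), (6,1)(W) are all W)
Every other cell has at least one move into one of the L cells above, so it is W.
(2,1): one of the L cells justified above, so L
(3,1): the move to (2,1) reaches an L cell, so W
(7,2): one of the L cells justified above, so L

(2,1): L, (3,1): W, (7,2): L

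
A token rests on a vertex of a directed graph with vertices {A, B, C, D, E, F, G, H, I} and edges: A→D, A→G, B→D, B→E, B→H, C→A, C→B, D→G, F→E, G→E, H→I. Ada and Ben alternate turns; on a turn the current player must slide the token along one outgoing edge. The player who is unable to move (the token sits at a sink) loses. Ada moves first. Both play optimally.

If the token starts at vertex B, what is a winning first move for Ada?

Label each position W (a win for the player to move) or L (a loss). A position with no legal move is L; any other position is W exactly when some move reaches an L, and L when every move reaches a W.
Every edge goes from a vertex to one that appears earlier in the order E, I, G, F, D, H, A, B, C, so processing vertices in that order labels each vertex after all of its successors.
E: no outgoing edge → L
I: no outgoing edge → L
G: →E(L), so W
F: →E(L), so W
D: →G(W) only, which is W, so L
H: →I(L), so W
A: →D(L), so W
B: →D(L), so W
C: →B(W), A(W) — all W, so L
From B, the L positions reachable in one move are: D, E. Any move reaching one of these is winning.

Move to D.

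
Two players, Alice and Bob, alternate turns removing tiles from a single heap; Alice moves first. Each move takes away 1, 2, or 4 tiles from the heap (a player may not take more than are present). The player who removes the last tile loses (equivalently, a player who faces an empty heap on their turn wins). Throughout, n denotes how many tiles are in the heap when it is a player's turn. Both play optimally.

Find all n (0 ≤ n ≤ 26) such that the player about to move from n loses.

1, 4, 7, 10, 13, 16, 19, 22, 25

Label each position W (a win for the player to move) or L (a loss). A position with no legal move is W; any other position is W exactly when some move reaches an L, and L when every move reaches a W.
n=0: no move; the opponent has just taken the last tile and therefore loses → W
n=1: L (sole option 0(W) is W)
n=2: W (go to 1, an L position)
n=3: W (go to 1, an L position)
n=4: L (options 3(W), 2(W), 0(W) are all W)
n=5: W (go to 4, an L position)
n=6: W (go to 4, an L position)
n=7: L (options 6(W), 5(W), 3(W) are all W)
n=8: W (go to 7, an L position)
n=9: W (go to 7, an L position)
n=10: L (options 9(W), 8(W), 6(W) are all W)
n=11: W (go to 10, an L position)
n=12: W (go to 10, an L position)
n=13: L (options 12(W), 11(W), 9(W) are all W)
n=14: W (go to 13, an L position)
n=15: W (go to 13, an L position)
n=16: L (options 15(W), 14(W), 12(W) are all W)
n=17: W (go to 16, an L position)
n=18: W (go to 16, an L position)
n=19: L (options 18(W), 17(W), 15(W) are all W)
n=20: W (go to 19, an L position)
n=21: W (go to 19, an L position)
n=22: L (options 21(W), 20(W), 18(W) are all W)
n=23: W (go to 22, an L position)
n=24: W (go to 22, an L position)
n=25: L (options 24(W), 23(W), 21(W) are all W)
n=26: W (go to 25, an L position)
The losing starting values of n are exactly the entries labelled L in this table (9 of them).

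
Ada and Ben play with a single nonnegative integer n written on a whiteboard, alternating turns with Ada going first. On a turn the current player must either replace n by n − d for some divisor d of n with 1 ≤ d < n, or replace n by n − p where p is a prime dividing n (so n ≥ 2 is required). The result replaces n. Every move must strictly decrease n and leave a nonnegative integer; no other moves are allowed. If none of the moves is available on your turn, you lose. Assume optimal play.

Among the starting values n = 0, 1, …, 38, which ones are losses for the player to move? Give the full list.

0, 1, 4, 9, 14, 20, 26, 32, 35, 38

Work bottom-up. With no move the player to move loses. Otherwise the position is W if at least one move leads to an L position for the opponent, and L if every move leads to a W.
n=0: no move → L
n=1: no move → L
n=2: reaches L-position 0 → W
n=3: reaches L-position 0 → W
n=4: only reaches 2(W), 3(W), all W → L
n=5: reaches L-position 0 → W
n=6: reaches L-position 4 → W
n=7: reaches L-position 0 → W
n=8: reaches L-position 4 → W
n=9: only reaches 6(W), 8(W), all W → L
n=10: reaches L-position 9 → W
n=11: reaches L-position 0 → W
n=12: reaches L-position 9 → W
n=13: reaches L-position 0 → W
n=14: only reaches 7(W), 12(W), 13(W), all W → L
n=15: reaches L-position 14 → W
n=16: reaches L-position 14 → W
n=17: reaches L-position 0 → W
n=18: reaches L-position 9 → W
n=19: reaches L-position 0 → W
n=20: only reaches 10(W), 15(W), 16(W), 18(W), 19(W), all W → L
n=21: reaches L-position 14 → W
n=22: reaches L-position 20 → W
n=23: reaches L-position 0 → W
n=24: reaches L-position 20 → W
n=25: reaches L-position 20 → W
n=26: only reaches 13(W), 24(W), 25(W), all W → L
n=27: reaches L-position 26 → W
n=28: reaches L-position 14 → W
n=29: reaches L-position 0 → W
n=30: reaches L-position 20 → W
n=31: reaches L-position 0 → W
n=32: only reaches 16(W), 24(W), 28(W), 30(W), 31(W), all W → L
n=33: reaches L-position 32 → W
n=34: reaches L-position 32 → W
n=35: only reaches 28(W), 30(W), 34(W), all W → L
n=36: reaches L-position 32 → W
n=37: reaches L-position 0 → W
n=38: only reaches 19(W), 36(W), 37(W), all W → L
Reading off the rows marked L gives the requested list; there are 10 such values of n.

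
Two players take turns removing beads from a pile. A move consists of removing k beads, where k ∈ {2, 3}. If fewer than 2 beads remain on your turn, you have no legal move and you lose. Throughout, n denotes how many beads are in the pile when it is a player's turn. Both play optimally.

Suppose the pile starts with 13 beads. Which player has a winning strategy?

The first player wins.

Compute win/loss labels from the base case upward. A position with no move is L. Any other position is W if it can reach an L in one move, else L.
n=0: no move → L
n=1: no move → L
n=2: can move to 0, which is L ⇒ W
n=3: can move to 1, which is L ⇒ W
n=4: can move to 1, which is L ⇒ W
n=5: moves to 3(W), 2(W); every one is W ⇒ L
n=6: moves to 4(W), 3(W); every one is W ⇒ L
n=7: can move to 5, which is L ⇒ W
n=8: can move to 6, which is L ⇒ W
n=9: can move to 6, which is L ⇒ W
n=10: moves to 8(W), 7(W); every one is W ⇒ L
n=11: moves to 9(W), 8(W); every one is W ⇒ L
n=12: can move to 10, which is L ⇒ W
n=13: can move to 11, which is L ⇒ W
The starting position 13 is W: the player to move should remove 2, leaving 11, handing over an L position.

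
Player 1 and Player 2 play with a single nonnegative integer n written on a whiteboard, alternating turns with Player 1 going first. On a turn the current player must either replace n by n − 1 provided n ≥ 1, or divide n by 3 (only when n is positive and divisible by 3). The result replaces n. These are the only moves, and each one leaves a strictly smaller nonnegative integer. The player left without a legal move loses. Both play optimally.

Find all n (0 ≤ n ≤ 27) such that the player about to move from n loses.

0, 2, 4, 7, 9, 11, 13, 15, 17, 19, 22, 24, 26

Build the W/L table. Terminal = L. A non-terminal position is W if it has a move to some L; otherwise it is L.
n=0: no move → L
n=1: W (go to 0, an L position)
n=2: L (sole option 1(W) is W)
n=3: W (go to 2, an L position)
n=4: L (sole option 3(W) is W)
n=5: W (go to 4, an L position)
n=6: W (go to 2, an L position)
n=7: L (sole option 6(W) is W)
n=8: W (go to 7, an L position)
n=9: L (options 3(W), 8(W) are all W)
n=10: W (go to 9, an L position)
n=11: L (sole option 10(W) is W)
n=12: W (go to 4, an L position)
n=13: L (sole option 12(W) is W)
n=14: W (go to 13, an L position)
n=15: L (options 5(W), 14(W) are all W)
n=16: W (go to 15, an L position)
n=17: L (sole option 16(W) is W)
n=18: W (go to 17, an L position)
n=19: L (sole option 18(W) is W)
n=20: W (go to 19, an L position)
n=21: W (go to 7, an L position)
n=22: L (sole option 21(W) is W)
n=23: W (go to 22, an L position)
n=24: L (options 8(W), 23(W) are all W)
n=25: W (go to 24, an L position)
n=26: L (sole option 25(W) is W)
n=27: W (go to 9, an L position)
Reading off the rows marked L gives the requested list; there are 13 such values of n.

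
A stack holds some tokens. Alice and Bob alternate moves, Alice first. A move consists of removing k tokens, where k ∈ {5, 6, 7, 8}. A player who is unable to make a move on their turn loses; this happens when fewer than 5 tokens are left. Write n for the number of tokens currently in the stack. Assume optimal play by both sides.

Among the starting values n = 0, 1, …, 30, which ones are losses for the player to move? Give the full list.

0, 1, 2, 3, 4, 13, 14, 15, 16, 17, 26, 27, 28, 29, 30

Positions with no move are L. A position that does have a move is losing for the player to move precisely when every available move leads to a winning position for the opponent. Fill in the labels:
n=0: no move → L
n=1: no move → L
n=2: no move → L
n=3: no move → L
n=4: no move → L
n=5: →0(L), so W
n=6: →1(L), so W
n=7: →2(L), so W
n=8: →3(L), so W
n=9: →4(L), so W
n=10: →4(L), so W
n=11: →4(L), so W
n=12: →4(L), so W
n=13: →8(W), 7(W), 6(W), 5(W) — all W, so L
n=14: →9(W), 8(W), 7(W), 6(W) — all W, so L
n=15: →10(W), 9(W), 8(W), 7(W) — all W, so L
n=16: →11(W), 10(W), 9(W), 8(W) — all W, so L
n=17: →12(W), 11(W), 10(W), 9(W) — all W, so L
n=18: →13(L), so W
n=19: →14(L), so W
n=20: →15(L), so W
n=21: →16(L), so W
n=22: →17(L), so W
n=23: →17(L), so W
n=24: →17(L), so W
n=25: →17(L), so W
n=26: →21(W), 20(W), 19(W), 18(W) — all W, so L
n=27: →22(W), 21(W), 20(W), 19(W) — all W, so L
n=28: →23(W), 22(W), 21(W), 20(W) — all W, so L
n=29: →24(W), 23(W), 22(W), 21(W) — all W, so L
n=30: →25(W), 24(W), 23(W), 22(W) — all W, so L
Reading off the rows marked L gives the requested list; there are 15 such values of n.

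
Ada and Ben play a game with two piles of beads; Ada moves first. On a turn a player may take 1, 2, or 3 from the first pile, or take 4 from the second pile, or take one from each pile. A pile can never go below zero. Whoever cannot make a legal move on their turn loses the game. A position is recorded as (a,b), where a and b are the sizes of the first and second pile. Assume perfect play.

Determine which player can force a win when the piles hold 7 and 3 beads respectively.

Use the standard recursion: the mover loses at a terminal position; elsewhere, the mover wins exactly when some move hands the opponent an L position.
No move ever increases a pile, so every position that can arise here has a ≤ 7 and b ≤ 3; it is enough to label the cells with 0 ≤ a ≤ 7 and 0 ≤ b ≤ 3.
Every move lowers a or b (never raises either), so fill the grid row by row in increasing a, and left to right within a row: each cell's successors are then already labelled.
      b=0  b=1  b=2  b=3
a=0:    L    L    L    L
a=1:    W    W    W    W
a=2:    W    W    W    W
a=3:    W    W    W    W
a=4:    L    L    L    L
a=5:    W    W    W    W
a=6:    W    W    W    W
a=7:    W    W    W    W
Cells with no legal move (terminal, hence L): (0,0), (0,1), (0,2), (0,3).
The remaining L cells, each justified by listing all of its moves:
(4,0): only reaches (3,0)(W), (2,0)(W), (1,0)(W), all W → L
(4,1): only reaches (3,1)(W), (2,1)(W), (1,1)(W), (3,0)(W), all W → L
(4,2): only reaches (3,2)(W), (2,2)(W), (1,2)(W), (3,1)(W), all W → L
(4,3): only reaches (3,3)(W), (2,3)(W), (1,3)(W), (3,2)(W), all W → L
Every other cell has at least one move into one of the L cells above, so it is W.
The starting position (7,3) is W: Ada should move to (4,3), handing over an L position.

Ada wins.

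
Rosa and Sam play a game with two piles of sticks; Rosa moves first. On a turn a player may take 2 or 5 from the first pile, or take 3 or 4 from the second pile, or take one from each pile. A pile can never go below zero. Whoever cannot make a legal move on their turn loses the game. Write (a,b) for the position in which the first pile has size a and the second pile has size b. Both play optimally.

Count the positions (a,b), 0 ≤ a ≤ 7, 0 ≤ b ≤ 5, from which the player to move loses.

Build the W/L table. Terminal = L. A non-terminal position is W if it has a move to some L; otherwise it is L.
Every move lowers a or b (never raises either), so fill the grid row by row in increasing a, and left to right within a row: each cell's successors are then already labelled.
      b=0  b=1  b=2  b=3  b=4  b=5
a=0:    L    L    L    W    W    W
a=1:    L    W    W    W    W    L
a=2:    W    W    W    L    L    L
a=3:    W    L    L    L    W    W
a=4:    L    L    W    W    W    W
a=5:    W    W    W    W    L    L
a=6:    W    W    L    L    L    W
a=7:    L    L    L    W    W    W
Cells with no legal move (terminal, hence L): (0,0), (0,1), (0,2), (1,0).
The remaining L cells, each justified by listing all of its moves:
(1,5): →(1,2)(W), (1,1)(W), (0,4)(W) — all W, so L
(2,3): →(0,3)(W), (2,0)(W), (1,2)(W) — all W, so L
(2,4): →(0,4)(W), (2,1)(W), (2,0)(W), (1,3)(W) — all W, so L
(2,5): →(0,5)(W), (2,2)(W), (2,1)(W), (1,4)(W) — all W, so L
(3,1): →(1,1)(W), (2,0)(W) — all W, so L
(3,2): →(1,2)(W), (2,1)(W) — all W, so L
(3,3): →(1,3)(W), (3,0)(W), (2,2)(W) — all W, so L
(4,0): →(2,0)(W) only, which is W, so L
(4,1): →(2,1)(W), (3,0)(W) — all W, so L
(5,4): →(3,4)(W), (0,4)(W), (5,1)(W), (5,0)(W), (4,3)(W) — all W, so L
(5,5): →(3,5)(W), (0,5)(W), (5,2)(W), (5,1)(W), (4,4)(W) — all W, so L
(6,2): →(4,2)(W), (1,2)(W), (5,1)(W) — all W, so L
(6,3): →(4,3)(W), (1,3)(W), (6,0)(W), (5,2)(W) — all W, so L
(6,4): →(4,4)(W), (1,4)(W), (6,1)(W), (6,0)(W), (5,3)(W) — all W, so L
(7,0): →(5,0)(W), (2,0)(W) — all W, so L
(7,1): →(5,1)(W), (2,1)(W), (6,0)(W) — all W, so L
(7,2): →(5,2)(W), (2,2)(W), (6,1)(W) — all W, so L
Every other cell has at least one move into one of the L cells above, so it is W.
L cells per row: a=0: 3, a=1: 2, a=2: 3, a=3: 3, a=4: 2, a=5: 2, a=6: 3, a=7: 3; total 21.

21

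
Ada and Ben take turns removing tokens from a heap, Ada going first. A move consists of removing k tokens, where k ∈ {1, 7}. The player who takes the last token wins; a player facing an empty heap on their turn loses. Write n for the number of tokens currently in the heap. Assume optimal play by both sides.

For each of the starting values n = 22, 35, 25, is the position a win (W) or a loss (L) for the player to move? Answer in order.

Work bottom-up. With no move the player to move loses. Otherwise the position is W if at least one move leads to an L position for the opponent, and L if every move leads to a W.
n=0: no move → L
n=1: reaches L-position 0 → W
n=2: only reaches 1(W), which is W → L
n=3: reaches L-position 2 → W
n=4: only reaches 3(W), which is W → L
n=5: reaches L-position 4 → W
n=6: only reaches 5(W), which is W → L
n=7: reaches L-position 6 → W
n=8: only reaches 7(W), 1(W), all W → L
n=9: reaches L-position 8 → W
n=10: only reaches 9(W), 3(W), all W → L
n=11: reaches L-position 10 → W
n=12: only reaches 11(W), 5(W), all W → L
n=13: reaches L-position 12 → W
n=14: only reaches 13(W), 7(W), all W → L
n=15: reaches L-position 14 → W
n=16: only reaches 15(W), 9(W), all W → L
n=17: reaches L-position 16 → W
n=18: only reaches 17(W), 11(W), all W → L
n=19: reaches L-position 18 → W
n=20: only reaches 19(W), 13(W), all W → L
n=21: reaches L-position 20 → W
n=22: only reaches 21(W), 15(W), all W → L
n=23: reaches L-position 22 → W
n=24: only reaches 23(W), 17(W), all W → L
n=25: reaches L-position 24 → W
n=26: only reaches 25(W), 19(W), all W → L
n=27: reaches L-position 26 → W
n=28: only reaches 27(W), 21(W), all W → L
n=29: reaches L-position 28 → W
n=30: only reaches 29(W), 23(W), all W → L
n=31: reaches L-position 30 → W
n=32: only reaches 31(W), 25(W), all W → L
n=33: reaches L-position 32 → W
n=34: only reaches 33(W), 27(W), all W → L
n=35: reaches L-position 34 → W

22: L, 35: W, 25: W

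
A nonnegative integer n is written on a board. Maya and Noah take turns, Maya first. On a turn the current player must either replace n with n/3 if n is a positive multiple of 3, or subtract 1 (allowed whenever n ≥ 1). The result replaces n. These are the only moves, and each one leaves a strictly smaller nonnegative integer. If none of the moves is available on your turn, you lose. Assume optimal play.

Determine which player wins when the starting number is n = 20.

Maya wins.

Build the W/L table. Terminal = L. A non-terminal position is W if it has a move to some L; otherwise it is L.
n=0: no move → L
n=1: W (go to 0, an L position)
n=2: L (sole option 1(W) is W)
n=3: W (go to 2, an L position)
n=4: L (sole option 3(W) is W)
n=5: W (go to 4, an L position)
n=6: W (go to 2, an L position)
n=7: L (sole option 6(W) is W)
n=8: W (go to 7, an L position)
n=9: L (options 3(W), 8(W) are all W)
n=10: W (go to 9, an L position)
n=11: L (sole option 10(W) is W)
n=12: W (go to 4, an L position)
n=13: L (sole option 12(W) is W)
n=14: W (go to 13, an L position)
n=15: L (options 5(W), 14(W) are all W)
n=16: W (go to 15, an L position)
n=17: L (sole option 16(W) is W)
n=18: W (go to 17, an L position)
n=19: L (sole option 18(W) is W)
n=20: W (go to 19, an L position)
The starting position 20 is W: Maya should move to 19, handing over an L position.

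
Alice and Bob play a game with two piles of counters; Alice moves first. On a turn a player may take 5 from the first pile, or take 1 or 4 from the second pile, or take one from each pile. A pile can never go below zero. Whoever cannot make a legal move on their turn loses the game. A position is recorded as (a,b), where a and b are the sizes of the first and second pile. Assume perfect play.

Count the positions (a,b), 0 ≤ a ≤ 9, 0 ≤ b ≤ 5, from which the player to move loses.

Label each position W (a win for the player to move) or L (a loss). A position with no legal move is L; any other position is W exactly when some move reaches an L, and L when every move reaches a W.
Every move lowers a or b (never raises either), so fill the grid row by row in increasing a, and left to right within a row: each cell's successors are then already labelled.
      b=0  b=1  b=2  b=3  b=4  b=5
a=0:    L    W    L    W    W    L
a=1:    L    W    L    W    W    L
a=2:    L    W    L    W    W    L
a=3:    L    W    L    W    W    L
a=4:    L    W    L    W    W    L
a=5:    W    W    W    W    L    W
a=6:    W    L    W    L    W    W
a=7:    W    L    W    L    W    W
a=8:    W    L    W    L    W    W
a=9:    W    L    W    L    W    W
Cells with no legal move (terminal, hence L): (0,0), (1,0), (2,0), (3,0), (4,0).
The remaining L cells, each justified by listing all of its moves:
(0,2): only reaches (0,1)(W), which is W → L
(0,5): only reaches (0,4)(W), (0,1)(W), all W → L
(1,2): only reaches (1,1)(W), (0,1)(W), all W → L
(1,5): only reaches (1,4)(W), (1,1)(W), (0,4)(W), all W → L
(2,2): only reaches (2,1)(W), (1,1)(W), all W → L
(2,5): only reaches (2,4)(W), (2,1)(W), (1,4)(W), all W → L
(3,2): only reaches (3,1)(W), (2,1)(W), all W → L
(3,5): only reaches (3,4)(W), (3,1)(W), (2,4)(W), all W → L
(4,2): only reaches (4,1)(W), (3,1)(W), all W → L
(4,5): only reaches (4,4)(W), (4,1)(W), (3,4)(W), all W → L
(5,4): only reaches (0,4)(W), (5,3)(W), (5,0)(W), (4,3)(W), all W → L
(6,1): only reaches (1,1)(W), (6,0)(W), (5,0)(W), all W → L
(6,3): only reaches (1,3)(W), (6,2)(W), (5,2)(W), all W → L
(7,1): only reaches (2,1)(W), (7,0)(W), (6,0)(W), all W → L
(7,3): only reaches (2,3)(W), (7,2)(W), (6,2)(W), all W → L
(8,1): only reaches (3,1)(W), (8,0)(W), (7,0)(W), all W → L
(8,3): only reaches (3,3)(W), (8,2)(W), (7,2)(W), all W → L
(9,1): only reaches (4,1)(W), (9,0)(W), (8,0)(W), all W → L
(9,3): only reaches (4,3)(W), (9,2)(W), (8,2)(W), all W → L
Every other cell has at least one move into one of the L cells above, so it is W.
L cells per row: a=0: 3, a=1: 3, a=2: 3, a=3: 3, a=4: 3, a=5: 1, a=6: 2, a=7: 2, a=8: 2, a=9: 2; total 24.

24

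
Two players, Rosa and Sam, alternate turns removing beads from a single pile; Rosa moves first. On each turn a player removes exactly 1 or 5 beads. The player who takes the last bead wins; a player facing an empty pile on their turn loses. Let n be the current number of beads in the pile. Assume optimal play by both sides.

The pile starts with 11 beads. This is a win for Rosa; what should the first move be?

Classify positions by backward induction: terminal positions (no move available) are L. From any other position, the mover wins iff some move reaches an L.
n=0: no move → L
n=1: reaches L-position 0 → W
n=2: only reaches 1(W), which is W → L
n=3: reaches L-position 2 → W
n=4: only reaches 3(W), which is W → L
n=5: reaches L-position 4 → W
n=6: only reaches 5(W), 1(W), all W → L
n=7: reaches L-position 6 → W
n=8: only reaches 7(W), 3(W), all W → L
n=9: reaches L-position 8 → W
n=10: only reaches 9(W), 5(W), all W → L
n=11: reaches L-position 10 → W
From 11, the L positions reachable in one move are: 10, 6. Any move reaching one of these is winning.

Remove 1, leaving 10.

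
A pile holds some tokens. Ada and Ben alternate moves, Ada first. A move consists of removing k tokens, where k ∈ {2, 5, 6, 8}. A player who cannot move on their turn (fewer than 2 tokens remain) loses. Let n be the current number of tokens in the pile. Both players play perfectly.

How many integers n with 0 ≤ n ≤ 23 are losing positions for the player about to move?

Use the standard recursion: the mover loses at a terminal position; elsewhere, the mover wins exactly when some move hands the opponent an L position.
n=0: no move → L
n=1: no move → L
n=2: →0(L), so W
n=3: →1(L), so W
n=4: →2(W) only, which is W, so L
n=5: →0(L), so W
n=6: →4(L), so W
n=7: →1(L), so W
n=8: →0(L), so W
n=9: →4(L), so W
n=10: →4(L), so W
n=11: →9(W), 6(W), 5(W), 3(W) — all W, so L
n=12: →4(L), so W
n=13: →11(L), so W
n=14: →12(W), 9(W), 8(W), 6(W) — all W, so L
n=15: →13(W), 10(W), 9(W), 7(W) — all W, so L
n=16: →14(L), so W
n=17: →15(L), so W
n=18: →16(W), 13(W), 12(W), 10(W) — all W, so L
n=19: →14(L), so W
n=20: →18(L), so W
n=21: →15(L), so W
n=22: →14(L), so W
n=23: →18(L), so W
L entries with 0 ≤ n ≤ 23: n = 0, 1, 4, 11, 14, 15, 18; that makes 7.

7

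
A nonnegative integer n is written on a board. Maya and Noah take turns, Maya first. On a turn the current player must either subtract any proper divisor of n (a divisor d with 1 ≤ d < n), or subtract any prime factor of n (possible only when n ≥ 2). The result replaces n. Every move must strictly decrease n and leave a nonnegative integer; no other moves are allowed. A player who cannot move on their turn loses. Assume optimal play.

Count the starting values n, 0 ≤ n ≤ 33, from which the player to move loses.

8

Use the standard recursion: the mover loses at a terminal position; elsewhere, the mover wins exactly when some move hands the opponent an L position.
n=0: no move → L
n=1: no move → L
n=2: reaches L-position 0 → W
n=3: reaches L-position 0 → W
n=4: only reaches 2(W), 3(W), all W → L
n=5: reaches L-position 0 → W
n=6: reaches L-position 4 → W
n=7: reaches L-position 0 → W
n=8: reaches L-position 4 → W
n=9: only reaches 6(W), 8(W), all W → L
n=10: reaches L-position 9 → W
n=11: reaches L-position 0 → W
n=12: reaches L-position 9 → W
n=13: reaches L-position 0 → W
n=14: only reaches 7(W), 12(W), 13(W), all W → L
n=15: reaches L-position 14 → W
n=16: reaches L-position 14 → W
n=17: reaches L-position 0 → W
n=18: reaches L-position 9 → W
n=19: reaches L-position 0 → W
n=20: only reaches 10(W), 15(W), 16(W), 18(W), 19(W), all W → L
n=21: reaches L-position 14 → W
n=22: reaches L-position 20 → W
n=23: reaches L-position 0 → W
n=24: reaches L-position 20 → W
n=25: reaches L-position 20 → W
n=26: only reaches 13(W), 24(W), 25(W), all W → L
n=27: reaches L-position 26 → W
n=28: reaches L-position 14 → W
n=29: reaches L-position 0 → W
n=30: reaches L-position 20 → W
n=31: reaches L-position 0 → W
n=32: only reaches 16(W), 24(W), 28(W), 30(W), 31(W), all W → L
n=33: reaches L-position 32 → W
L entries with 0 ≤ n ≤ 33: n = 0, 1, 4, 9, 14, 20, 26, 32; that makes 8.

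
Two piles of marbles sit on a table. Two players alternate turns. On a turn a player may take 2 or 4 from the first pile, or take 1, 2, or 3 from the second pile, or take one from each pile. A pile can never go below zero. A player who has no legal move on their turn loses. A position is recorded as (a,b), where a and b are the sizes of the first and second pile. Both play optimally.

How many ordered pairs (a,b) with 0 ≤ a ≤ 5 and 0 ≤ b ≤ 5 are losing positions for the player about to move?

Use the standard recursion: the mover loses at a terminal position; elsewhere, the mover wins exactly when some move hands the opponent an L position.
Every move lowers a or b (never raises either), so fill the grid row by row in increasing a, and left to right within a row: each cell's successors are then already labelled.
      b=0  b=1  b=2  b=3  b=4  b=5
a=0:    L    W    W    W    L    W
a=1:    L    W    W    W    L    W
a=2:    W    W    L    W    W    W
a=3:    W    L    W    W    W    L
a=4:    W    L    W    W    W    L
a=5:    W    W    W    L    W    W
Cells with no legal move (terminal, hence L): (0,0), (1,0).
The remaining L cells, each justified by listing all of its moves:
(0,4): →(0,3)(W), (0,2)(W), (0,1)(W) — all W, so L
(1,4): →(1,3)(W), (1,2)(W), (1,1)(W), (0,3)(W) — all W, so L
(2,2): →(0,2)(W), (2,1)(W), (2,0)(W), (1,1)(W) — all W, so L
(3,1): →(1,1)(W), (3,0)(W), (2,0)(W) — all W, so L
(3,5): →(1,5)(W), (3,4)(W), (3,3)(W), (3,2)(W), (2,4)(W) — all W, so L
(4,1): →(2,1)(W), (0,1)(W), (4,0)(W), (3,0)(W) — all W, so L
(4,5): →(2,5)(W), (0,5)(W), (4,4)(W), (4,3)(W), (4,2)(W), (3,4)(W) — all W, so L
(5,3): →(3,3)(W), (1,3)(W), (5,2)(W), (5,1)(W), (5,0)(W), (4,2)(W) — all W, so L
Every other cell has at least one move into one of the L cells above, so it is W.
L cells per row: a=0: 2, a=1: 2, a=2: 1, a=3: 2, a=4: 2, a=5: 1; total 10.

10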